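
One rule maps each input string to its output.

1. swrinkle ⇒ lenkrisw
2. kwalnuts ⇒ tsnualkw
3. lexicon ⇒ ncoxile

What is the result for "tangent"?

tenngta

In each case the input is transformed by: swap each adjacent pair of characters (1↔2, 3↔4, ...), then reverse the string.
Starting from "tangent": after the first operation, "atgnnet"; after the second, "tenngta".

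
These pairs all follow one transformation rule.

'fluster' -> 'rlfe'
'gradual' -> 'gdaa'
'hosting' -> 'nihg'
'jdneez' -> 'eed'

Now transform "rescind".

iedc

Looking at the pairs, the operation is to sort the characters into reverse alphabetical order, then delete the first 3 characters.
On "rescind": the first step gives "srniedc", and the second then gives "iedc".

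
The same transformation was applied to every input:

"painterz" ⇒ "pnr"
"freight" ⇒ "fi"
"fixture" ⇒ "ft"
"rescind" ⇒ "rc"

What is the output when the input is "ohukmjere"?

oke

In each case the input is transformed by: move the last character to the front, then keep one character in every 3, starting at position 2 (positions 2nd, 5th, 8th, ...).
On "ohukmjere" that produces "oke".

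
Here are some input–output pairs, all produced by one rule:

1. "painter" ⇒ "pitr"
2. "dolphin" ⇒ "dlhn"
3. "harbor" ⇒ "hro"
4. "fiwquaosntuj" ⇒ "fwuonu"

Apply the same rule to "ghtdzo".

gtz

The rule is to keep every other character starting from the first (positions 1st, 3rd, 5th, ...).
So "ghtdzo" becomes "gtz".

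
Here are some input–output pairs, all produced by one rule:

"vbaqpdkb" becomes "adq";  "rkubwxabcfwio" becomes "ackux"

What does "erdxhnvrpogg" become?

What's happening: sort the characters into alphabetical order, then keep one character in every 3, starting at position 1 (positions 1st, 4th, 7th, ...).
Starting from "erdxhnvrpogg": after the first operation, "degghnoprrvx"; after the second, "dgor".

dgor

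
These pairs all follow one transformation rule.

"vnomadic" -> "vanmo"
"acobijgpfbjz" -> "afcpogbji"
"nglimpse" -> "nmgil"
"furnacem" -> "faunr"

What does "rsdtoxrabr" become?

rrsxdot

What's happening: delete the last 3 characters, then take characters alternately from the front and the back (1st, last, 2nd, 2nd-last, ...).
Working it through for "rsdtoxrabr": intermediate "rsdtoxr", final "rrsxdot".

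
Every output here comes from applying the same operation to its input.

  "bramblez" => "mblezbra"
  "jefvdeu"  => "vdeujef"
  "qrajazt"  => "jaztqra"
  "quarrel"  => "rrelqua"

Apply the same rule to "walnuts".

Rule — move the first 3 characters to the end (rotate left by 3).
"walnuts" → "nutswal".

nutswal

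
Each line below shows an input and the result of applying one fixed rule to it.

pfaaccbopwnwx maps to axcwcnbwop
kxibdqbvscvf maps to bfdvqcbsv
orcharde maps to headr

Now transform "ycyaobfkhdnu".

auonbdfhk

Looking at the pairs, the operation is to delete the first 3 characters, then take characters alternately from the front and the back (1st, last, 2nd, 2nd-last, ...).
Applying both steps to "ycyaobfkhdnu": "aobfkhdnu", then "auonbdfhk".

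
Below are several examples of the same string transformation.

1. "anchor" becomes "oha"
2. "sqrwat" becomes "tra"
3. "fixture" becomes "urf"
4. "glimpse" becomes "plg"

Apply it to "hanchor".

ohc

The pattern: sort the characters into reverse alphabetical order, then keep every other character starting from the second (positions 2nd, 4th, 6th, ...).
Applying both steps to "hanchor": "ronhhca", then "ohc".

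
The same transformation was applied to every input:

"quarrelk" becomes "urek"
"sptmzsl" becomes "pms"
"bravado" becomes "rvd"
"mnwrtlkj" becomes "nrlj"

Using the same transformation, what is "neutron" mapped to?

eto

Looking at the pairs, the operation is to keep every other character starting from the second (positions 2nd, 4th, 6th, ...).
On "neutron" that produces "eto".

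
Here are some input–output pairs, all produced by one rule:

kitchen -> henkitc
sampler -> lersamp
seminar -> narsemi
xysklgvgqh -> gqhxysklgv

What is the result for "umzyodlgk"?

The pattern: move the last 3 characters to the front (rotate right by 3).
So "umzyodlgk" becomes "lgkumzyod".

lgkumzyod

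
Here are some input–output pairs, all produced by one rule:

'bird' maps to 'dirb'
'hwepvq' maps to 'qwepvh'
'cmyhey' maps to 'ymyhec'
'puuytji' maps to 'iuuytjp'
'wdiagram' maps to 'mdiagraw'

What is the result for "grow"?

Looking at the pairs, the operation is to swap the first and last characters.
On "grow" that produces "wrog".

wrog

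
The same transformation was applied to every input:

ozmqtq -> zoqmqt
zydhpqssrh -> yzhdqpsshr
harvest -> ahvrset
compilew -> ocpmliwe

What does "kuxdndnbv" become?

ukdxdnbnv

The pattern: swap each adjacent pair of characters (1↔2, 3↔4, ...).
On "kuxdndnbv" that produces "ukdxdnbnv".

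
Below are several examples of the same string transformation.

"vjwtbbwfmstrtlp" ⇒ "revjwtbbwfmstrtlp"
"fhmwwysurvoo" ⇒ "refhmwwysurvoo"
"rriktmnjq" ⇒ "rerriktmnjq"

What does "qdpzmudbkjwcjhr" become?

reqdpzmudbkjwcjhr

The rule is to prepend "re".
On "qdpzmudbkjwcjhr" that produces "reqdpzmudbkjwcjhr".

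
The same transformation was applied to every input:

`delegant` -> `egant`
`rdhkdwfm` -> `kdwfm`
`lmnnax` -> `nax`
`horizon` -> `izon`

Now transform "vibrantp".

What's happening: delete the first 3 characters.
Applying that to "vibrantp" gives "rantp".

rantp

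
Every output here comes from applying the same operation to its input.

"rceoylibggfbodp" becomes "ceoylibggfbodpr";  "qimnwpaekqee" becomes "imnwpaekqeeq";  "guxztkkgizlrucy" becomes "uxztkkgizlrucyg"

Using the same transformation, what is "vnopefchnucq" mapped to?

nopefchnucqv

Each output is the input with this applied: move the first character to the end.
On "vnopefchnucq" that produces "nopefchnucqv".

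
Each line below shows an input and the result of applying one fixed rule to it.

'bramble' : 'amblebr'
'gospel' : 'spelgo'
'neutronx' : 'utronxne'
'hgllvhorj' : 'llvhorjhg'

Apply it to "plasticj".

asticjpl

The transformation: move the first 2 characters to the end (rotate left by 2).
Doing the same to "plasticj": "asticjpl".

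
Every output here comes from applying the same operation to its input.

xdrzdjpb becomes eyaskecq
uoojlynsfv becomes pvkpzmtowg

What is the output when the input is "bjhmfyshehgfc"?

The pattern: swap each adjacent pair of characters (1↔2, 3↔4, ...), then shift every letter 1 place forward in the alphabet (wrapping around).
Doing the same to "bjhmfyshehgfc": "kcnizgitifghd".
(Check on "uoojlynsfv": → "oujoylsnvf" → "pvkpzmtowg" ✓)

kcnizgitifghd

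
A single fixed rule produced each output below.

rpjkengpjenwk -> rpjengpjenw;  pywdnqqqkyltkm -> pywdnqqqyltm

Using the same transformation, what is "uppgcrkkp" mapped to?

uppgcrp

Rule — remove every "k".
"uppgcrkkp" → "uppgcrp".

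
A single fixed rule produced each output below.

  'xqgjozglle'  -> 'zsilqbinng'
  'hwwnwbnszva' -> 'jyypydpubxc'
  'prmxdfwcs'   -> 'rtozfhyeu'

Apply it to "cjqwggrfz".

elsyiithb

The pattern: shift every letter 2 places forward in the alphabet (wrapping around).
On "cjqwggrfz" that produces "elsyiithb".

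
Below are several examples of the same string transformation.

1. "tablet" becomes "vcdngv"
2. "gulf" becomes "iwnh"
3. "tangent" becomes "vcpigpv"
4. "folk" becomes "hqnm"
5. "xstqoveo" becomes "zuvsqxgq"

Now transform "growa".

itqyc

Looking at the pairs, the operation is to shift every letter 2 places forward in the alphabet (wrapping around).
Applying that to "growa" gives "itqyc".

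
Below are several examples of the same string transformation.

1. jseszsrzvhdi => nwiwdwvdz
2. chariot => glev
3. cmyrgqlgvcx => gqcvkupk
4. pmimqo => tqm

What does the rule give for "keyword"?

oica

What's happening: shift every letter 4 places forward in the alphabet (wrapping around), then delete the last 3 characters.
"keyword" → "oicasvh" → "oica".
(Check on "cmyrgqlgvcx": → "gqcvkupkzgb" → "gqcvkupk" ✓)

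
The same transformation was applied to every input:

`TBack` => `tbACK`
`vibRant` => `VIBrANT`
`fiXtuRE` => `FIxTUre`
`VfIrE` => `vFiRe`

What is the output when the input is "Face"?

The transformation: flip the case of every letter.
Applying that to "Face" gives "fACE".

fACE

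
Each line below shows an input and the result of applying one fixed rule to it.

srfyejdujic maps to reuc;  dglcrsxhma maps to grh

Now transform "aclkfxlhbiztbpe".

Looking at the pairs, the operation is to keep one character in every 3, starting at position 2 (positions 2nd, 5th, 8th, ...).
Doing the same to "aclkfxlhbiztbpe": "cfhzp".

cfhzp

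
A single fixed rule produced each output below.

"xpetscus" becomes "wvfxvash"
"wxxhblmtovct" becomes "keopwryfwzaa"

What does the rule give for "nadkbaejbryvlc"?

nedhmeubyofqdg

Rule — shift every letter 3 places forward in the alphabet (wrapping around), then move the first 3 characters to the end (rotate left by 3).
"nadkbaejbryvlc" → "qdgnedhmeubyof" → "nedhmeubyofqdg".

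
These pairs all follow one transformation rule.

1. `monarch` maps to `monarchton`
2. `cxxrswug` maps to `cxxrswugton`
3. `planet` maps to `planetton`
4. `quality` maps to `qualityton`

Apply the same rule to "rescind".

Looking at the pairs, the operation is to append "ton".
Applying that to "rescind" gives "rescindton".

rescindton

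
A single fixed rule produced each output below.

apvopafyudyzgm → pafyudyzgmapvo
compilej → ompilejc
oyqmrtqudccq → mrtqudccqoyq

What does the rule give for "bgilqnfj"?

gilqnfjb

What's happening: move the last 3 characters to the front (rotate right by 3), then swap the front and back halves of the string.
Starting from "bgilqnfj": after the first operation, "nfjbgilq"; after the second, "gilqnfjb".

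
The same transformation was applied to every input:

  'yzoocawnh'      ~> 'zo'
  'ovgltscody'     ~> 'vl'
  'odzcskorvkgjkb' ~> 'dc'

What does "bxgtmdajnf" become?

The transformation: keep every other character starting from the second (positions 2nd, 4th, 6th, ...), then keep only the first 2 characters.
Working it through for "bxgtmdajnf": intermediate "xtdjf", final "xt".

xt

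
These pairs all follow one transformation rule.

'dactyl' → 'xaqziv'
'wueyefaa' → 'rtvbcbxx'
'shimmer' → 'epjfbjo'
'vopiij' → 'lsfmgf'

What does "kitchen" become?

fhzqbek

The rule is to swap each adjacent pair of characters (1↔2, 3↔4, ...), then shift every letter 3 places backward in the alphabet (wrapping around).
On "kitchen": the first step gives "ikctehn", and the second then gives "fhzqbek".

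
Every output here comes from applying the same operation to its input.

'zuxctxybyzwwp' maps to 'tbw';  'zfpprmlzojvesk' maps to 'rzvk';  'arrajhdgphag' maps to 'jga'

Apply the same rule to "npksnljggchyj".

ngh

Looking at the pairs, the operation is to delete the first 3 characters, then keep one character in every 3, starting at position 2 (positions 2nd, 5th, 8th, ...).
Working it through for "npksnljggchyj": intermediate "snljggchyj", final "ngh".
(Check on "zfpprmlzojvesk": → "prmlzojvesk" → "rzvk" ✓)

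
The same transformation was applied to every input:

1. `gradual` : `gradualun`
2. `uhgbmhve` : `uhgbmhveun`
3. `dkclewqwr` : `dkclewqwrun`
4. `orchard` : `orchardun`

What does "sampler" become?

The rule is to append "un".
On "sampler" that produces "samplerun".

samplerun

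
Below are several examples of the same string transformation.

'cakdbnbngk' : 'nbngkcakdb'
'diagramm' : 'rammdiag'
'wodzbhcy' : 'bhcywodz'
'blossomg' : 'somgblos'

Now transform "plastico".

ticoplas

Each output is the input with this applied: swap the front and back halves of the string.
"plastico" → "ticoplas".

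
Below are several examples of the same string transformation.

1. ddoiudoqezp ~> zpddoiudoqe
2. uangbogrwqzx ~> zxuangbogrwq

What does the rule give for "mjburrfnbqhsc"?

scmjburrfnbqh

The transformation: move the last 2 characters to the front (rotate right by 2).
Doing the same to "mjburrfnbqhsc": "scmjburrfnbqh".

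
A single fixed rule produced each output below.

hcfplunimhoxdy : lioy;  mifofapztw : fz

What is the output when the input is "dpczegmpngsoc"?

Rule — delete the first 3 characters, then keep one character in every 3, starting at position 2 (positions 2nd, 5th, 8th, ...).
For "dpczegmpngsoc" the result is "eps".

eps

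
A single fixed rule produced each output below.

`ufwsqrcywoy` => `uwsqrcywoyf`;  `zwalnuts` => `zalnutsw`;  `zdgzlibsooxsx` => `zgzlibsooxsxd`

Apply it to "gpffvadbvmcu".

Each output is the input with this applied: move the first character to the end, then swap the first and last characters.
For "gpffvadbvmcu", step one produces "pffvadbvmcug"; step two turns that into "gffvadbvmcup".

gffvadbvmcup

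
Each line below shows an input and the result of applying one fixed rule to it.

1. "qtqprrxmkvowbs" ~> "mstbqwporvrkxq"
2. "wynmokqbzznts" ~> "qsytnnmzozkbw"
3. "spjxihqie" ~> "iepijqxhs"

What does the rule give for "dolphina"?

haonlipd

Each output is the input with this applied: take characters alternately from the front and the back (1st, last, 2nd, 2nd-last, ...), then swap the first and last characters.
Applying both steps to "dolphina": "daonliph", then "haonlipd".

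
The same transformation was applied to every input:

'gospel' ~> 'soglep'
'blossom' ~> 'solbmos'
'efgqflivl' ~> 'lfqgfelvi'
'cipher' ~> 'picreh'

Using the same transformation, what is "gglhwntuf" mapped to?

Looking at the pairs, the operation is to reverse the string, then move the first 3 characters to the end (rotate left by 3).
Working it through for "gglhwntuf": intermediate "futnwhlgg", final "nwhlggfut".

nwhlggfut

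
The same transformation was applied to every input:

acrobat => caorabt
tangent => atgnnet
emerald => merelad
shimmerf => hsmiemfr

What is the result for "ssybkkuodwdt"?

What's happening: swap each adjacent pair of characters (1↔2, 3↔4, ...).
On "ssybkkuodwdt" that produces "ssbykkouwdtd".

ssbykkouwdtd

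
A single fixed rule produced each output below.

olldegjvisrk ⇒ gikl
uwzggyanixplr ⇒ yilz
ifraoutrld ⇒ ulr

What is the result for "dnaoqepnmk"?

Each output is the input with this applied: keep one character in every 3, starting at position 3 (positions 3rd, 6th, 9th, ...), then move the first character to the end.
"dnaoqepnmk" → "ema".

ema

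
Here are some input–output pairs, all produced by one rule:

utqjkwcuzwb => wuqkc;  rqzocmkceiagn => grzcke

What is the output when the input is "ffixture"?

In each case the input is transformed by: move the last 3 characters to the front (rotate right by 3), then keep every other character starting from the second (positions 2nd, 4th, 6th, ...).
For "ffixture", step one produces "ureffixt"; step two turns that into "rfit".

rfit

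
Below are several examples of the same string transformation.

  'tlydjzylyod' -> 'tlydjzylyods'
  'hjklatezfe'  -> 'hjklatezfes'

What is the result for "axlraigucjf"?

axlraigucjfs

The pattern: append "s".
"axlraigucjf" → "axlraigucjfs".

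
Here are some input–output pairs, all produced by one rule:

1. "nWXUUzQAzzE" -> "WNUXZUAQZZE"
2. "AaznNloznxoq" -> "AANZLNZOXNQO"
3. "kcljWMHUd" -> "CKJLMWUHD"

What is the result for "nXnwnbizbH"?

XNWNBNZIHB

The rule is to swap each adjacent pair of characters (1↔2, 3↔4, ...), then convert every letter to uppercase.
Working it through for "nXnwnbizbH": intermediate "XnwnbnziHb", final "XNWNBNZIHB".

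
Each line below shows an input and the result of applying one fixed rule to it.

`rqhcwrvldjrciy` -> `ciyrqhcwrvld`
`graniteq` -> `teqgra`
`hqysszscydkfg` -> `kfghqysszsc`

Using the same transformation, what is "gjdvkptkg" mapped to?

tkggjdv

The transformation: move the last 3 characters to the front (rotate right by 3), then delete the last 2 characters.
Working it through for "gjdvkptkg": intermediate "tkggjdvkp", final "tkggjdv".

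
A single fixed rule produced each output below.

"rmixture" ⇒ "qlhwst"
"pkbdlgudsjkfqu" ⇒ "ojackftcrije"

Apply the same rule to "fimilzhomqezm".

Rule — shift every letter 1 place backward in the alphabet (wrapping around), then delete the last 2 characters.
"fimilzhomqezm" → "ehlhkygnlpdyl" → "ehlhkygnlpd".

ehlhkygnlpd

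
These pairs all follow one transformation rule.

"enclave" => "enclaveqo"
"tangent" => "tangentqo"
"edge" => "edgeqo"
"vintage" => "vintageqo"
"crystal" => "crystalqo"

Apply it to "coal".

coalqo

The pattern: append "qo".
Applying that to "coal" gives "coalqo".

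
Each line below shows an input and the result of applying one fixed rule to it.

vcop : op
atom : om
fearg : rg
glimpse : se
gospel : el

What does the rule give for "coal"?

The transformation: keep only the last 2 characters.
So "coal" becomes "al".

al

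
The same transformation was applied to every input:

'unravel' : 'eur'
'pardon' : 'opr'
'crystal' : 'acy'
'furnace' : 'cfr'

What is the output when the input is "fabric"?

In each case the input is transformed by: move the last 3 characters to the front (rotate right by 3), then keep every other character starting from the second (positions 2nd, 4th, 6th, ...).
"fabric" → "ifb".

ifb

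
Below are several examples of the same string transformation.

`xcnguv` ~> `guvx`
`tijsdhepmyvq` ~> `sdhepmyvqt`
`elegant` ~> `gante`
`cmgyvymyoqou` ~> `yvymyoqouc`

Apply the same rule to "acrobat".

obata

The pattern: move the first 3 characters to the end (rotate left by 3), then delete the last 2 characters.
For "acrobat", step one produces "obatacr"; step two turns that into "obata".
(Check on "cmgyvymyoqou": → "yvymyoqoucmg" → "yvymyoqouc" ✓)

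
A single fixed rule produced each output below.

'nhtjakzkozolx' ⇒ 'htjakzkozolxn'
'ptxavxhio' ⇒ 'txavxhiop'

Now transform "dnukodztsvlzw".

nukodztsvlzwd

The rule is to move the first character to the end.
Applying that to "dnukodztsvlzw" gives "nukodztsvlzwd".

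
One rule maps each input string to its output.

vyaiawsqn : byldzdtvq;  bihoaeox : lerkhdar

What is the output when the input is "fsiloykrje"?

In each case the input is transformed by: swap each adjacent pair of characters (1↔2, 3↔4, ...), then shift every letter 3 places forward in the alphabet (wrapping around).
"fsiloykrje" → "sfliyorkej" → "violbrunhm".

violbrunhm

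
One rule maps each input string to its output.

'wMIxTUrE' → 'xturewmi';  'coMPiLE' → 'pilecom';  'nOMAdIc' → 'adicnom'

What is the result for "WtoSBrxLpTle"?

Rule — move the first 3 characters to the end (rotate left by 3), then convert every letter to lowercase.
Starting from "WtoSBrxLpTle": after the first operation, "SBrxLpTleWto"; after the second, "sbrxlptlewto".

sbrxlptlewto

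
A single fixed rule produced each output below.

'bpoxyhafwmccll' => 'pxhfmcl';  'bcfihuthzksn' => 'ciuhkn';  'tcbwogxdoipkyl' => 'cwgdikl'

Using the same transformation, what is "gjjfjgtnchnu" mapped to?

jfgnhu

The rule is to keep every other character starting from the second (positions 2nd, 4th, 6th, ...).
So "gjjfjgtnchnu" becomes "jfgnhu".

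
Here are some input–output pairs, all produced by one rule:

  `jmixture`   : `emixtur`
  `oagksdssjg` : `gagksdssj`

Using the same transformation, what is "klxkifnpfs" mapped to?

slxkifnpf

The rule is to delete the first character, then move the last character to the front.
"klxkifnpfs" → "lxkifnpfs" → "slxkifnpf".
(Check on "oagksdssjg": → "agksdssjg" → "gagksdssj" ✓)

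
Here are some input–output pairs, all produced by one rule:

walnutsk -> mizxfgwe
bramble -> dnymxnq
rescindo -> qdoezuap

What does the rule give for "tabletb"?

What's happening: shift every letter 12 places forward in the alphabet (wrapping around), then swap each adjacent pair of characters (1↔2, 3↔4, ...).
Working it through for "tabletb": intermediate "fmnxqfn", final "mfxnfqn".

mfxnfqn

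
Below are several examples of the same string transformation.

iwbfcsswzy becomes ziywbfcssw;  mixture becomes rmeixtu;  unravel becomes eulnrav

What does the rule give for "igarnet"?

Looking at the pairs, the operation is to swap the first and last characters, then move the last 2 characters to the front (rotate right by 2).
For "igarnet", step one produces "tgarnei"; step two turns that into "eitgarn".
(Check on "iwbfcsswzy": → "ywbfcsswzi" → "ziywbfcssw" ✓)

eitgarn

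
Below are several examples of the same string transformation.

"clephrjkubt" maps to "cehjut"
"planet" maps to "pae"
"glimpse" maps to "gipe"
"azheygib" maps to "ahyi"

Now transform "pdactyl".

Looking at the pairs, the operation is to keep every other character starting from the first (positions 1st, 3rd, 5th, ...).
Applying that to "pdactyl" gives "patl".

patl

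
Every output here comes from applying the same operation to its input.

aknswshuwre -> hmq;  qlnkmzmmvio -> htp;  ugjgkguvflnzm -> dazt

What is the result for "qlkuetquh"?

Looking at the pairs, the operation is to shift every letter 6 places backward in the alphabet (wrapping around), then keep one character in every 3, starting at position 3 (positions 3rd, 6th, 9th, ...).
For "qlkuetquh", step one produces "kfeoynkob"; step two turns that into "enb".

enb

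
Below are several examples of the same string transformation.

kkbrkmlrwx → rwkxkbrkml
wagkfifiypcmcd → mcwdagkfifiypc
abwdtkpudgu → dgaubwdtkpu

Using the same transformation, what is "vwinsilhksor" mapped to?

Each output is the input with this applied: swap the first and last characters, then move the last 3 characters to the front (rotate right by 3).
For "vwinsilhksor" the result is "sovrwinsilhk".

sovrwinsilhk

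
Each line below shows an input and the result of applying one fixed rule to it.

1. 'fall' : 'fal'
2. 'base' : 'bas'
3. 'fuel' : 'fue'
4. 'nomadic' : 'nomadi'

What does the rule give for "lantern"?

lanter

The transformation: delete the last character.
Applying that to "lantern" gives "lanter".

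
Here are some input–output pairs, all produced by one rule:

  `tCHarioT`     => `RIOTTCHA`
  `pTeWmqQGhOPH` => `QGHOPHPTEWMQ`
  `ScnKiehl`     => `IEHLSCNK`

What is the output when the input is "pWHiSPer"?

The rule is to swap the front and back halves of the string, then convert every letter to uppercase.
For "pWHiSPer", step one produces "SPerpWHi"; step two turns that into "SPERPWHI".

SPERPWHI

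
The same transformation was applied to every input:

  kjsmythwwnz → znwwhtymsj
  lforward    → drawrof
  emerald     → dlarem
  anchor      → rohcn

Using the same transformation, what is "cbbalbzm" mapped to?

In each case the input is transformed by: reverse the string, then delete the last character.
On "cbbalbzm": the first step gives "mzblabbc", and the second then gives "mzblabb".

mzblabb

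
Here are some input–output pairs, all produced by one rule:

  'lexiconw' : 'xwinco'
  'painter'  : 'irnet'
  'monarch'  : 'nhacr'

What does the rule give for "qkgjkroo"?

The transformation: delete the first 2 characters, then take characters alternately from the front and the back (1st, last, 2nd, 2nd-last, ...).
Starting from "qkgjkroo": after the first operation, "gjkroo"; after the second, "gojokr".

gojokr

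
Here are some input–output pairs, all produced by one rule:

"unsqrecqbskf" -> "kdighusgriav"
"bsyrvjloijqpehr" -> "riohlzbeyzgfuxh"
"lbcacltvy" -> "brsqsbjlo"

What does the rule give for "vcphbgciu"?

lsfxrwsyk

In each case the input is transformed by: shift every letter 10 places backward in the alphabet (wrapping around).
Applying that to "vcphbgciu" gives "lsfxrwsyk".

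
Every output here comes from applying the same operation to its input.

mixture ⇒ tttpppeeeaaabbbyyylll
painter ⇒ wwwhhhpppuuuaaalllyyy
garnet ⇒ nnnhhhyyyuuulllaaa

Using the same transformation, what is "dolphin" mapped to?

What's happening: shift every letter 7 places forward in the alphabet (wrapping around), then repeat every character 3 times.
"dolphin" → "kvswopu" → "kkkvvvssswwwooopppuuu".

kkkvvvssswwwooopppuuu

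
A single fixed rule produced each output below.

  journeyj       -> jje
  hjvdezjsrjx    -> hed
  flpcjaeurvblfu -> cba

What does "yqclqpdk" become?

The transformation: sort the characters into reverse alphabetical order, then keep only the last 3 characters.
On "yqclqpdk": the first step gives "yqqplkdc", and the second then gives "kdc".

kdc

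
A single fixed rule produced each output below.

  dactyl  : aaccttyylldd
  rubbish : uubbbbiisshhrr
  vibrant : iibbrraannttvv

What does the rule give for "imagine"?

mmaaggiinneeii

The rule is to double every character, then move the first 2 characters to the end (rotate left by 2).
On "imagine": the first step gives "iimmaaggiinnee", and the second then gives "mmaaggiinneeii".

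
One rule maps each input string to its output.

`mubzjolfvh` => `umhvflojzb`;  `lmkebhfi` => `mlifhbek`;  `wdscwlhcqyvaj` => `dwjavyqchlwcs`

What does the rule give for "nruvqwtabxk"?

The rule is to move the first 2 characters to the end (rotate left by 2), then reverse the string.
For "nruvqwtabxk", step one produces "uvqwtabxknr"; step two turns that into "rnkxbatwqvu".
(Check on "wdscwlhcqyvaj": → "scwlhcqyvajwd" → "dwjavyqchlwcs" ✓)

rnkxbatwqvu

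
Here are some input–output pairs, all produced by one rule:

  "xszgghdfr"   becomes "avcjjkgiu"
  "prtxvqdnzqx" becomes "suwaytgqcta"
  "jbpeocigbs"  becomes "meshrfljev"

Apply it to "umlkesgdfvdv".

xponhvjgiygy

Each output is the input with this applied: shift every letter 3 places forward in the alphabet (wrapping around).
Applying that to "umlkesgdfvdv" gives "xponhvjgiygy".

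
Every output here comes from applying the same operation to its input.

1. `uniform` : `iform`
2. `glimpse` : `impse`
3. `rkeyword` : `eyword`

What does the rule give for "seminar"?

minar

The transformation: delete the first 2 characters.
So "seminar" becomes "minar".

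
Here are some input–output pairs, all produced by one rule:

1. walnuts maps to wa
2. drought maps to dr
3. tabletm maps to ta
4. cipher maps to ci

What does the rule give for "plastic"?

pl

Looking at the pairs, the operation is to keep only the first 2 characters.
Applying that to "plastic" gives "pl".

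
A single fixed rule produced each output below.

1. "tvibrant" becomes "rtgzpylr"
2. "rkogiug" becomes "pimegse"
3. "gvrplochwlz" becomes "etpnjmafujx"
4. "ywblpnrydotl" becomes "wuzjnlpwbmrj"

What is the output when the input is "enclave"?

Looking at the pairs, the operation is to shift every letter 2 places backward in the alphabet (wrapping around).
Applying that to "enclave" gives "clajytc".

clajytc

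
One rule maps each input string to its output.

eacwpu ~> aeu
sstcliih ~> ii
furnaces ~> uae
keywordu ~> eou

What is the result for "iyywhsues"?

The transformation: swap each adjacent pair of characters (1↔2, 3↔4, ...), then keep only the vowels.
Working it through for "iyywhsues": intermediate "yiwysheus", final "ieu".

ieu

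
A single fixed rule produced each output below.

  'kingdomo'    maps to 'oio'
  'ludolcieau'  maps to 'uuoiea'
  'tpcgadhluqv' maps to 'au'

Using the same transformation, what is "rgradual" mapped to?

The rule is to swap the first and last characters, then keep only the vowels.
Working it through for "rgradual": intermediate "lgraduar", final "aua".

aua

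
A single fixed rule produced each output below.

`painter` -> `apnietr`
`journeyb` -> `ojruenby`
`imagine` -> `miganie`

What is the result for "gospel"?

Rule — swap each adjacent pair of characters (1↔2, 3↔4, ...).
On "gospel" that produces "ogpsle".

ogpsle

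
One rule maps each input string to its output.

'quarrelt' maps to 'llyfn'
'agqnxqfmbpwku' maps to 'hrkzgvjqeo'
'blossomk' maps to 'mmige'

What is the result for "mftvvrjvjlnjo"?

Rule — delete the first 3 characters, then shift every letter 6 places backward in the alphabet (wrapping around).
For "mftvvrjvjlnjo", step one produces "vvrjvjlnjo"; step two turns that into "ppldpdfhdi".

ppldpdfhdi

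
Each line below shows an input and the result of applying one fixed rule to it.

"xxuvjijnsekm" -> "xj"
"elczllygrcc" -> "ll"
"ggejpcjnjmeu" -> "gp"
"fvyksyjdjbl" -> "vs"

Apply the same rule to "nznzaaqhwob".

Rule — keep one character in every 3, starting at position 2 (positions 2nd, 5th, 8th, ...), then delete the last 2 characters.
Applying that to "nznzaaqhwob" gives "za".

za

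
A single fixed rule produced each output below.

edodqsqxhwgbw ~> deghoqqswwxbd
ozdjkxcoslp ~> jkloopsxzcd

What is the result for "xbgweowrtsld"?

Each output is the input with this applied: sort the characters into alphabetical order, then move the first 2 characters to the end (rotate left by 2).
For "xbgweowrtsld", step one produces "bdeglorstwwx"; step two turns that into "eglorstwwxbd".

eglorstwwxbd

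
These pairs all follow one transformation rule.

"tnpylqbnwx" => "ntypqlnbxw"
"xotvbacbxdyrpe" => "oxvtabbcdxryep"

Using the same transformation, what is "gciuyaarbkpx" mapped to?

cguiayrakbxp

The rule is to swap each adjacent pair of characters (1↔2, 3↔4, ...).
So "gciuyaarbkpx" becomes "cguiayrakbxp".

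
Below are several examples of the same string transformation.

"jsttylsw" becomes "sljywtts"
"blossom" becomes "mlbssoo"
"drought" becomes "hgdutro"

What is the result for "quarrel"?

leaurrq

In each case the input is transformed by: sort the characters into reverse alphabetical order, then move the last 3 characters to the front (rotate right by 3).
"quarrel" → "leaurrq".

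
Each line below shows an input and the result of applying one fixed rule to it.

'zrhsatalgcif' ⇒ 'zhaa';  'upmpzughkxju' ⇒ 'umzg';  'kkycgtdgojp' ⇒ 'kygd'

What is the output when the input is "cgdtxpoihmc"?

What's happening: keep every other character starting from the first (positions 1st, 3rd, 5th, ...), then keep only the first 4 characters.
On "cgdtxpoihmc": the first step gives "cdxohc", and the second then gives "cdxo".

cdxo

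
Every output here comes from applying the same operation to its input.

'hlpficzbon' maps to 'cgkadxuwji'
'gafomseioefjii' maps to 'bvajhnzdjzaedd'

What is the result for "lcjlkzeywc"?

gxegfuztrx

What's happening: shift every letter 5 places backward in the alphabet (wrapping around).
"lcjlkzeywc" → "gxegfuztrx".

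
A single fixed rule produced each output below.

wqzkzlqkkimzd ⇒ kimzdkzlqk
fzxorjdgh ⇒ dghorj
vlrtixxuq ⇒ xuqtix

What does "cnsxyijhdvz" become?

Looking at the pairs, the operation is to delete the first 3 characters, then swap the front and back halves of the string.
"cnsxyijhdvz" → "xyijhdvz" → "hdvzxyij".
(Check on "fzxorjdgh": → "orjdgh" → "dghorj" ✓)

hdvzxyij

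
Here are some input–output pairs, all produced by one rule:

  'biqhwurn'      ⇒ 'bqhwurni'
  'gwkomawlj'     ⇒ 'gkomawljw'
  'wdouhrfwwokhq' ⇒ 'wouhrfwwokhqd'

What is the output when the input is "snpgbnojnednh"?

spgbnojnednhn

Looking at the pairs, the operation is to move the first character to the end, then swap the first and last characters.
On "snpgbnojnednh": the first step gives "npgbnojnednhs", and the second then gives "spgbnojnednhn".
(Check on "gwkomawlj": → "wkomawljg" → "gkomawljw" ✓)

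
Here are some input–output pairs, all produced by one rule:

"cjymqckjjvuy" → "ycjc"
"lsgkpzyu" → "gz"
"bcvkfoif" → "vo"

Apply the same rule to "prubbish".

In each case the input is transformed by: swap the first and last characters, then keep one character in every 3, starting at position 3 (positions 3rd, 6th, 9th, ...).
"prubbish" → "hrubbisp" → "ui".
(Check on "bcvkfoif": → "fcvkfoib" → "vo" ✓)

ui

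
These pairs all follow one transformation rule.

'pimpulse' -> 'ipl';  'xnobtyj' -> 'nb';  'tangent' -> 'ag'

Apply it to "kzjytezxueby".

zyexe

Looking at the pairs, the operation is to delete the last 2 characters, then keep every other character starting from the second (positions 2nd, 4th, 6th, ...).
For "kzjytezxueby", step one produces "kzjytezxue"; step two turns that into "zyexe".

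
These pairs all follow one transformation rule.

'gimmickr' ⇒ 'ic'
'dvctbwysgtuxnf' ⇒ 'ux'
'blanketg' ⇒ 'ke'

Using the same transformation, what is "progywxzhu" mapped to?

Each output is the input with this applied: move the last 2 characters to the front (rotate right by 2), then keep only the last 2 characters.
Applying both steps to "progywxzhu": "huprogywxz", then "xz".

xz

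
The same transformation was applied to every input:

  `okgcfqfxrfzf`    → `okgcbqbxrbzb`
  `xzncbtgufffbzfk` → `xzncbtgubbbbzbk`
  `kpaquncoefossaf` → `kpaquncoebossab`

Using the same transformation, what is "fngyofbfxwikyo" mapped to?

The pattern: replace every "f" with "b".
On "fngyofbfxwikyo" that produces "bngyobbbxwikyo".

bngyobbbxwikyo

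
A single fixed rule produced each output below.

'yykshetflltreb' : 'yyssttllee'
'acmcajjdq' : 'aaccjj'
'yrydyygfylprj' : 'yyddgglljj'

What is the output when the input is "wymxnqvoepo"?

The rule is to keep one character in every 3, starting at position 1 (positions 1st, 4th, 7th, ...), then double every character.
So "wymxnqvoepo" becomes "wwxxvvpp".

wwxxvvpp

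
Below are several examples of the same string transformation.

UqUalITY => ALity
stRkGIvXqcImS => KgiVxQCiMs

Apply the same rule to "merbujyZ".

The transformation: flip the case of every letter, then delete the first 3 characters.
Applying both steps to "merbujyZ": "MERBUJYz", then "BUJYz".

BUJYz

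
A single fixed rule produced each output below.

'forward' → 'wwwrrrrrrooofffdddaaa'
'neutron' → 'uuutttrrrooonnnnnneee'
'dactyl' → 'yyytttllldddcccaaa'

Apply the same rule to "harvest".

What's happening: sort the characters into reverse alphabetical order, then repeat every character 3 times.
Working it through for "harvest": intermediate "vtsrhea", final "vvvtttsssrrrhhheeeaaa".
(Check on "neutron": → "utronne" → "uuutttrrrooonnnnnneee" ✓)

vvvtttsssrrrhhheeeaaa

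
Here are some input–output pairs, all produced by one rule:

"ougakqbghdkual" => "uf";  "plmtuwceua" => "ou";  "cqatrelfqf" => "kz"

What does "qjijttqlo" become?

fi

The pattern: shift every letter 6 places backward in the alphabet (wrapping around), then keep only the last 2 characters.
For "qjijttqlo", step one produces "kdcdnnkfi"; step two turns that into "fi".
(Check on "ougakqbghdkual": → "ioauekvabxeouf" → "uf" ✓)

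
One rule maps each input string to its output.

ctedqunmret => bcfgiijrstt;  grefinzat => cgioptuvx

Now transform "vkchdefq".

Looking at the pairs, the operation is to shift every letter 11 places backward in the alphabet (wrapping around), then sort the characters into alphabetical order.
So "vkchdefq" becomes "fkrstuwz".

fkrstuwz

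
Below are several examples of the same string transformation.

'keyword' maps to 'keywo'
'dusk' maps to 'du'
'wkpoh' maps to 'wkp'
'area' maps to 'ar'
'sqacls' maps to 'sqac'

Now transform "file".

In each case the input is transformed by: delete the last 2 characters.
Applying that to "file" gives "fi".

fi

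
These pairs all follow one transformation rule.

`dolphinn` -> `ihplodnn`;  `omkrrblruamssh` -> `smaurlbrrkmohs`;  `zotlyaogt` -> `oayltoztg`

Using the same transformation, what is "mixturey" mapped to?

rutximye

Looking at the pairs, the operation is to reverse the string, then move the first 2 characters to the end (rotate left by 2).
On "mixturey": the first step gives "yerutxim", and the second then gives "rutximye".
(Check on "omkrrblruamssh": → "hssmaurlbrrkmo" → "smaurlbrrkmohs" ✓)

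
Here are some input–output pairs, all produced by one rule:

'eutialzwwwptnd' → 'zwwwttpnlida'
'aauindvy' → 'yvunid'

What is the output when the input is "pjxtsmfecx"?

The pattern: delete the first 2 characters, then sort the characters into reverse alphabetical order.
On "pjxtsmfecx": the first step gives "xtsmfecx", and the second then gives "xxtsmfec".

xxtsmfec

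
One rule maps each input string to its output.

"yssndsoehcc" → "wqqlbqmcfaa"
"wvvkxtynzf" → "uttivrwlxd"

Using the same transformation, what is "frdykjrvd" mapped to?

dpbwihptb

Rule — shift every letter 2 places backward in the alphabet (wrapping around).
Applying that to "frdykjrvd" gives "dpbwihptb".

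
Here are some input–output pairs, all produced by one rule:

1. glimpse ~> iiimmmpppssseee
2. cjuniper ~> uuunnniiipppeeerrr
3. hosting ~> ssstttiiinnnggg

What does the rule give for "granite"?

Rule — delete the first 2 characters, then repeat every character 3 times.
On "granite": the first step gives "anite", and the second then gives "aaannniiittteee".

aaannniiittteee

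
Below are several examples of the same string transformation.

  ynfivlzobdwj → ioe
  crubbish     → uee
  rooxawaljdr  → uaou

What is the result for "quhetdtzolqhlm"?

oo

The transformation: shift every letter 3 places forward in the alphabet (wrapping around), then keep only the vowels.
On "quhetdtzolqhlm": the first step gives "txkhwgwcrotkop", and the second then gives "oo".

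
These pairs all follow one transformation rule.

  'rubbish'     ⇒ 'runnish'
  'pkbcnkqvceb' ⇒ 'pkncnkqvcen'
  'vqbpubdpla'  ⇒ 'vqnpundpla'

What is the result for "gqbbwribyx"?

gqnnwrinyx

Looking at the pairs, the operation is to replace every "b" with "n".
Applying that to "gqbbwribyx" gives "gqnnwrinyx".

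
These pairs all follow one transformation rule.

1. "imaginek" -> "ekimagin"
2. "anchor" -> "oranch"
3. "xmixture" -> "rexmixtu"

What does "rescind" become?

In each case the input is transformed by: move the last 2 characters to the front (rotate right by 2).
Doing the same to "rescind": "ndresci".

ndresci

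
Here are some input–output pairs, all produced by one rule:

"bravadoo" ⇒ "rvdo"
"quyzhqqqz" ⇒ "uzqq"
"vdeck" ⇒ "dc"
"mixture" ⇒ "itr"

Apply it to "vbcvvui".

bvu

Rule — keep every other character starting from the second (positions 2nd, 4th, 6th, ...).
So "vbcvvui" becomes "bvu".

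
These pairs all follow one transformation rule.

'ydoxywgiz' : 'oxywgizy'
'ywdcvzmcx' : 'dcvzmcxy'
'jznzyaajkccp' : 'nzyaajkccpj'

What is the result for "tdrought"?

roughtt

Looking at the pairs, the operation is to move the first 2 characters to the end (rotate left by 2), then delete the last character.
Applying both steps to "tdrought": "roughttd", then "roughtt".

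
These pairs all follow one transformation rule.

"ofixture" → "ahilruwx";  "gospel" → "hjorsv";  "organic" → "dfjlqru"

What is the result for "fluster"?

In each case the input is transformed by: shift every letter 3 places forward in the alphabet (wrapping around), then sort the characters into alphabetical order.
Working it through for "fluster": intermediate "ioxvwhu", final "hiouvwx".

hiouvwx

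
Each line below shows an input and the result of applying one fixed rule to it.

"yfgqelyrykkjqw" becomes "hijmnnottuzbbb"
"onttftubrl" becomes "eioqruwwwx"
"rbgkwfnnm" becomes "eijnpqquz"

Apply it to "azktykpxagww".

What's happening: sort the characters into alphabetical order, then shift every letter 3 places forward in the alphabet (wrapping around).
For "azktykpxagww", step one produces "aagkkptwwxyz"; step two turns that into "ddjnnswzzabc".

ddjnnswzzabc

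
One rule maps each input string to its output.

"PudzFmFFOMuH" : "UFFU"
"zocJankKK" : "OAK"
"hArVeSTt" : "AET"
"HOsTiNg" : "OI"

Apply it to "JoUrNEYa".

ONA

Rule — keep one character in every 3, starting at position 2 (positions 2nd, 5th, 8th, ...), then convert every letter to uppercase.
Applying both steps to "JoUrNEYa": "oNa", then "ONA".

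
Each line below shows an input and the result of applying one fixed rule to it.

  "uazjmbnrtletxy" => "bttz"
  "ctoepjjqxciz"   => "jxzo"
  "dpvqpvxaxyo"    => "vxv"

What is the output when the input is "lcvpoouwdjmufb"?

Each output is the input with this applied: keep one character in every 3, starting at position 3 (positions 3rd, 6th, 9th, ...), then move the first character to the end.
"lcvpoouwdjmufb" → "vodu" → "oduv".

oduv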